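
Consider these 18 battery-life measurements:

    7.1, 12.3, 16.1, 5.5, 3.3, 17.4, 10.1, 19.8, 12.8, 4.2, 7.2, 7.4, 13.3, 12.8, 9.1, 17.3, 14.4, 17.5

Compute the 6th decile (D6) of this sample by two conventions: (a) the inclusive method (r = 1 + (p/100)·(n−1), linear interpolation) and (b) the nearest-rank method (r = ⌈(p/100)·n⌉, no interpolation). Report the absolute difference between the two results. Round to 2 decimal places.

0.10

Sorted: 3.3, 4.2, 5.5, 7.1, 7.2, 7.4, 9.1, 10.1, 12.3, 12.8, 12.8, 13.3, 14.4, 16.1, 17.3, 17.4, 17.5, 19.8.
n = 18.
(a) r = 11.2; between ranks 11 (12.8) and 12 (13.3): 12.9.
(b) the nearest-rank method: rank 11 → 12.8.
|12.9 − 12.8| = 0.1.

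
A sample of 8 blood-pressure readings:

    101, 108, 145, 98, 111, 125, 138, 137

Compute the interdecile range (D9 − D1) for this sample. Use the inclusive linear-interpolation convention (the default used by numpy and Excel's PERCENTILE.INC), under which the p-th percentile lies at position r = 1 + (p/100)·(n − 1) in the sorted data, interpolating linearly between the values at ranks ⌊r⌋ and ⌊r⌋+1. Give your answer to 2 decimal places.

Sorted: 98, 101, 108, 111, 125, 137, 138, 145.
n = 8.
P10: r = 1.7; ranks 1–2 are 98, 101; interpolating gives 100.1.
P90: r = 7.3; ranks 7–8 are 138, 145; interpolating gives 140.1.
Difference: 140.1 − 100.1 = 40.

40.00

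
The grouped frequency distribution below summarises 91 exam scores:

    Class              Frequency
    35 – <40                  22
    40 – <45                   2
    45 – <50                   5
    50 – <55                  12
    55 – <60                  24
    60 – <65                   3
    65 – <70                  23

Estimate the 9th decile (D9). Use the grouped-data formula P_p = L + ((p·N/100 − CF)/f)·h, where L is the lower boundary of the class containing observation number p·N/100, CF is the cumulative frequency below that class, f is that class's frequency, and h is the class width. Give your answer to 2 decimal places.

68.02

N = 91; target position k = 90/100 · 91 = 81.9.
Cumulative frequencies: 22, 24, 29, 41, 65, 68, 91.
Observation 81.9 falls in the class 65 – <70.
L = 65, CF = 68, f = 23, h = 5.
P90 = 65 + ((81.9 − 68)/23)·5 = 65 + 3.02174 = 68.0217.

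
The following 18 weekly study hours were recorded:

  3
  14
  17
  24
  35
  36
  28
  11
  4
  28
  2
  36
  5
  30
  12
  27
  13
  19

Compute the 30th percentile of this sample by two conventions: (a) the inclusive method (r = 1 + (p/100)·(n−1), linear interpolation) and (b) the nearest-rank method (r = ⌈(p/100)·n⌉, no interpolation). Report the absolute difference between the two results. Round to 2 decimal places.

Sorted: 2, 3, 4, 5, 11, 12, 13, 14, 17, 19, 24, 27, 28, 28, 30, 35, 36, 36.
n = 18.
(a) r = 6.1; between ranks 6 (12) and 7 (13): 12.1.
(b) the nearest-rank method: rank 6 → 12.
|12.1 − 12| = 0.1.

0.10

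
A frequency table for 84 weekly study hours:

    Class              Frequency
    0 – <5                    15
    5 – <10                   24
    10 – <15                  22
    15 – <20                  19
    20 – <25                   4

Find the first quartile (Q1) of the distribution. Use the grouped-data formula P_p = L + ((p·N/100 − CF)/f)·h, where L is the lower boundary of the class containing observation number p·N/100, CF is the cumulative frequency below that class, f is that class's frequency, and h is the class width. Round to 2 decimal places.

N = 84; target position k = 25/100 · 84 = 21.
Cumulative frequencies: 15, 39, 61, 80, 84.
Observation 21 falls in the class 5 – <10.
L = 5, CF = 15, f = 24, h = 5.
P25 = 5 + ((21 − 15)/24)·5 = 5 + 1.25 = 6.25.

6.25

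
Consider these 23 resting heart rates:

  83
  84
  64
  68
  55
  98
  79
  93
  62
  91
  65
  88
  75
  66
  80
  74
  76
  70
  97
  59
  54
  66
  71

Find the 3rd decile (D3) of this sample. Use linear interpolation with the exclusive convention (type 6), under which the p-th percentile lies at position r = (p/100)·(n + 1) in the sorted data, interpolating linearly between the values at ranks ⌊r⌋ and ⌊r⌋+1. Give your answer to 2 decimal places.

Sorted: 54, 55, 59, 62, 64, 65, 66, 66, 68, 70, 71, 74, 75, 76, 79, 80, 83, 84, 88, 91, 93, 97, 98.
n = 23.
r = (30/100)·(23 + 1) = 7.2.
Rank 7 is 66 and rank 8 is 66.
Interpolate: 66 + 0.2·(66 − 66) = 66 + 0.2·0 = 66.

66.00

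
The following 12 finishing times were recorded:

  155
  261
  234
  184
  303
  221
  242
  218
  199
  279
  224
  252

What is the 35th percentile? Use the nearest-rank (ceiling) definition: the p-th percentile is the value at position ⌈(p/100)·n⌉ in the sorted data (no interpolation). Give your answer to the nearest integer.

221

Sorted: 155, 184, 199, 218, 221, 224, 234, 242, 252, 261, 279, 303.
n = 12.
Position = ⌈35/100 · 12⌉ = ⌈4.2⌉ = 5.
The value at rank 5 is 221.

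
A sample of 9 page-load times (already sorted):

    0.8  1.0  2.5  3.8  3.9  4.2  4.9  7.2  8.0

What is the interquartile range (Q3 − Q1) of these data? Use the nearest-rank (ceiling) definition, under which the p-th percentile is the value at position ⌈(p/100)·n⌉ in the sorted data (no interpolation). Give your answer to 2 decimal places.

n = 9.
P25: rank ⌈25/100·9⌉ = 3 → 2.5.
P75: rank ⌈75/100·9⌉ = 7 → 4.9.
Difference: 4.9 − 2.5 = 2.4.

2.40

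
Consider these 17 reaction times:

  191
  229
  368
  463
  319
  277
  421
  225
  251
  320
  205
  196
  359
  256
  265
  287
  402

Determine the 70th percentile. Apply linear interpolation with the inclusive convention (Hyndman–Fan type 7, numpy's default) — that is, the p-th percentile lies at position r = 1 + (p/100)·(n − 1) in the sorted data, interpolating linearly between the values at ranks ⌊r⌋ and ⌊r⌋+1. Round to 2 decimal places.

327.80

Sorted: 191, 196, 205, 225, 229, 251, 256, 265, 277, 287, 319, 320, 359, 368, 402, 421, 463.
n = 17.
r = 1 + (70/100)·(17 − 1) = 1 + 11.2 = 12.2.
Rank 12 is 320 and rank 13 is 359.
Interpolate: 320 + 0.2·(359 − 320) = 320 + 0.2·39 = 327.8.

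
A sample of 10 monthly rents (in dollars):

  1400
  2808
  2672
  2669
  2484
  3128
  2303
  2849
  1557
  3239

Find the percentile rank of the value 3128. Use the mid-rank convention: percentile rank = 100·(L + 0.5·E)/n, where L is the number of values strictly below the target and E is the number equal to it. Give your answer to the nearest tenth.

Sorted: 1400, 1557, 2303, 2484, 2669, 2672, 2808, 2849, 3128, 3239.
Count below 3128: L = 8; count equal: E = 1; n = 10.
Percentile rank = 100·(8 + 0.5·1)/10 = 100·8.5/10 = 85.

85.0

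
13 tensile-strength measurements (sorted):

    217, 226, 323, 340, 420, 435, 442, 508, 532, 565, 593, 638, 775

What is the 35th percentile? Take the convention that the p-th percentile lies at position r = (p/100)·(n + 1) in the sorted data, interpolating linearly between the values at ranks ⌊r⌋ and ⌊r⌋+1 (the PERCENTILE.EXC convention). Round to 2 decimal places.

412.00

n = 13.
r = (35/100)·(13 + 1) = 4.9.
Rank 4 is 340 and rank 5 is 420.
Interpolate: 340 + 0.9·(420 − 340) = 340 + 0.9·80 = 412.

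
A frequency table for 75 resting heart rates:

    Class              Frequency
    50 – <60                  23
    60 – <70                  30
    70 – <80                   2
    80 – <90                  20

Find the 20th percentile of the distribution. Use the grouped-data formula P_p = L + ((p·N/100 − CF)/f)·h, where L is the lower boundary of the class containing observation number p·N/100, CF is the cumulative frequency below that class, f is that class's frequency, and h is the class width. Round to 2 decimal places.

N = 75; target position k = 20/100 · 75 = 15.
Cumulative frequencies: 23, 53, 55, 75.
Observation 15 falls in the class 50 – <60.
L = 50, CF = 0, f = 23, h = 10.
P20 = 50 + ((15 − 0)/23)·10 = 50 + 6.52174 = 56.5217.

56.52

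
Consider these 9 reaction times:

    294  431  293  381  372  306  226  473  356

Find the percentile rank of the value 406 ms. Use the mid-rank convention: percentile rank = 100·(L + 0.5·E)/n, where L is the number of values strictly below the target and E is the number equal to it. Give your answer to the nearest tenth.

Sorted: 226, 293, 294, 306, 356, 372, 381, 431, 473.
Count below 406: L = 7; count equal: E = 0; n = 9.
Percentile rank = 100·(7 + 0.5·0)/9 = 100·7/9 = 77.78.

77.8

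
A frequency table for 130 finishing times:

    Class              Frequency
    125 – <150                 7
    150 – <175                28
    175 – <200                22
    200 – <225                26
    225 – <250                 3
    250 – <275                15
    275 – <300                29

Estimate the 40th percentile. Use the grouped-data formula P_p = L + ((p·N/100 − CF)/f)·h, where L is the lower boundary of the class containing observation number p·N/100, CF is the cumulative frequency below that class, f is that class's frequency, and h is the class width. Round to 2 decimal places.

194.32

N = 130; target position k = 40/100 · 130 = 52.
Cumulative frequencies: 7, 35, 57, 83, 86, 101, 130.
Observation 52 falls in the class 175 – <200.
L = 175, CF = 35, f = 22, h = 25.
P40 = 175 + ((52 − 35)/22)·25 = 175 + 19.3182 = 194.318.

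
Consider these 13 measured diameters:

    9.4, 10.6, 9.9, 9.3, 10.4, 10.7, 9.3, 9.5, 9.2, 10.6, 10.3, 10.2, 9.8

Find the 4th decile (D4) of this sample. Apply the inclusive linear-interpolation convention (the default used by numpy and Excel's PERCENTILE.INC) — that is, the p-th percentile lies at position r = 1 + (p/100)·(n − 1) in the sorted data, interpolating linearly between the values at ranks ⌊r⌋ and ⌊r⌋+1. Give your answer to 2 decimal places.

Sorted: 9.2, 9.3, 9.3, 9.4, 9.5, 9.8, 9.9, 10.2, 10.3, 10.4, 10.6, 10.6, 10.7.
n = 13.
r = 1 + (40/100)·(13 − 1) = 1 + 4.8 = 5.8.
Rank 5 is 9.5 and rank 6 is 9.8.
Interpolate: 9.5 + 0.8·(9.8 − 9.5) = 9.5 + 0.8·0.3 = 9.74.

9.74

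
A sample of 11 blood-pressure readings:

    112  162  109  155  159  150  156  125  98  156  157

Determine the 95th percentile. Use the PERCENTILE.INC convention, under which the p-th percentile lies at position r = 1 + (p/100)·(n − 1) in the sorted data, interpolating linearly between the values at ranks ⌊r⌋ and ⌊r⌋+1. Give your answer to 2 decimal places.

Sorted: 98, 109, 112, 125, 150, 155, 156, 156, 157, 159, 162.
n = 11.
r = 1 + (95/100)·(11 − 1) = 1 + 9.5 = 10.5.
Rank 10 is 159 and rank 11 is 162.
Interpolate: 159 + 0.5·(162 − 159) = 159 + 0.5·3 = 160.5.

160.50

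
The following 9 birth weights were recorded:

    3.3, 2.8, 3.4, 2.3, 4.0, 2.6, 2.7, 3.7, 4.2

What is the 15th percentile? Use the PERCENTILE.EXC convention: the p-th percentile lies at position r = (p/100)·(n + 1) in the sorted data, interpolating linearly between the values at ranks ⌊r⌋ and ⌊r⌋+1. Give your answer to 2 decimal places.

Sorted: 2.3, 2.6, 2.7, 2.8, 3.3, 3.4, 3.7, 4.0, 4.2.
n = 9.
r = (15/100)·(9 + 1) = 1.5.
Rank 1 is 2.3 and rank 2 is 2.6.
Interpolate: 2.3 + 0.5·(2.6 − 2.3) = 2.3 + 0.5·0.3 = 2.45.

2.45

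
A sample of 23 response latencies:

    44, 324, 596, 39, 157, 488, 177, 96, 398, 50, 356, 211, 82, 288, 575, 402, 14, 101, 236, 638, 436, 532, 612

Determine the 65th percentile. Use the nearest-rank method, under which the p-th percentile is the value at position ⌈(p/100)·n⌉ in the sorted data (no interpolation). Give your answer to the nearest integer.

398

Sorted: 14, 39, 44, 50, 82, 96, 101, 157, 177, 211, 236, 288, 324, 356, 398, 402, 436, 488, 532, 575, 596, 612, 638.
n = 23.
Position = ⌈65/100 · 23⌉ = ⌈14.95⌉ = 15.
The value at rank 15 is 398.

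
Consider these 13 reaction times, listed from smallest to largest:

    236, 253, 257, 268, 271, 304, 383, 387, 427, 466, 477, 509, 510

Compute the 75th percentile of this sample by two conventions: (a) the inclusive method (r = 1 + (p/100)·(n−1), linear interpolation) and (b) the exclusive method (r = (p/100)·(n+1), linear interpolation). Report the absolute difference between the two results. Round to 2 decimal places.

5.50

n = 13.
(a) r = 10 → value at rank 10 = 466.
(b) r = 10.5; between ranks 10 (466) and 11 (477): 471.5.
|466 − 471.5| = 5.5.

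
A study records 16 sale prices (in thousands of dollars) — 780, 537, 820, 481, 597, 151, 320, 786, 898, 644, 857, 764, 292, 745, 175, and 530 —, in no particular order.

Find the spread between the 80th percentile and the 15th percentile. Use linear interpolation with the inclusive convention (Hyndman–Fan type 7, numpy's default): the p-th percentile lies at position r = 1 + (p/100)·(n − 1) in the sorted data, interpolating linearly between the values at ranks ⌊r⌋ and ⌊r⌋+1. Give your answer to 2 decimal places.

487.00

Sorted: 151, 175, 292, 320, 481, 530, 537, 597, 644, 745, 764, 780, 786, 820, 857, 898.
n = 16.
P15: r = 3.25; ranks 3–4 are 292, 320; interpolating gives 299.
P80: r = 13 (integer) → 786.
Difference: 786 − 299 = 487.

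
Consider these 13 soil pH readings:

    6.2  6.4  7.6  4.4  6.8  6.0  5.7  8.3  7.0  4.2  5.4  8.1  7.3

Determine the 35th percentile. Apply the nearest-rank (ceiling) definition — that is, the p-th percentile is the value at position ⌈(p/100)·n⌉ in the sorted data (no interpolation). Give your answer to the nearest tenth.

6.0

Sorted: 4.2, 4.4, 5.4, 5.7, 6.0, 6.2, 6.4, 6.8, 7.0, 7.3, 7.6, 8.1, 8.3.
n = 13.
Position = ⌈35/100 · 13⌉ = ⌈4.55⌉ = 5.
The value at rank 5 is 6.0.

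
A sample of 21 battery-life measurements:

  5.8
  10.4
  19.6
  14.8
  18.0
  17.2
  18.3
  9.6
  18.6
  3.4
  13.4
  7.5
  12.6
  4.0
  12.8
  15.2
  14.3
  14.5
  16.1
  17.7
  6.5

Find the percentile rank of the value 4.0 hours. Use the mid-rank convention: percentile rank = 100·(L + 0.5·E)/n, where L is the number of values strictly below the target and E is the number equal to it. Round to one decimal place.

7.1

Sorted: 3.4, 4.0, 5.8, 6.5, 7.5, 9.6, 10.4, 12.6, 12.8, 13.4, 14.3, 14.5, 14.8, 15.2, 16.1, 17.2, 17.7, 18.0, 18.3, 18.6, 19.6.
Count below 4.0: L = 1; count equal: E = 1; n = 21.
Percentile rank = 100·(1 + 0.5·1)/21 = 100·1.5/21 = 7.143.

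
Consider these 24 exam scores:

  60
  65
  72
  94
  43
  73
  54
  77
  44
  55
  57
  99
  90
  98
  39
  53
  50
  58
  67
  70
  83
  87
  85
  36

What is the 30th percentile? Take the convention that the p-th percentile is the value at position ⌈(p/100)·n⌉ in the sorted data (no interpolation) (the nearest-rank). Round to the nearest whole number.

55

Sorted: 36, 39, 43, 44, 50, 53, 54, 55, 57, 58, 60, 65, 67, 70, 72, 73, 77, 83, 85, 87, 90, 94, 98, 99.
n = 24.
Position = ⌈30/100 · 24⌉ = ⌈7.2⌉ = 8.
The value at rank 8 is 55.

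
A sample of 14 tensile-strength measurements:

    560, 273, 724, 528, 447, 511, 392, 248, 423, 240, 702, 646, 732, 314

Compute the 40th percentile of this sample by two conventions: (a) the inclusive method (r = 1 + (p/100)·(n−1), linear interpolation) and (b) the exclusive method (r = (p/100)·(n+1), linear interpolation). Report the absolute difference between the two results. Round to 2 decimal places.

Sorted: 240, 248, 273, 314, 392, 423, 447, 511, 528, 560, 646, 702, 724, 732.
n = 14.
(a) r = 6.2; between ranks 6 (423) and 7 (447): 427.8.
(b) r = 6 → value at rank 6 = 423.
|427.8 − 423| = 4.8.

4.80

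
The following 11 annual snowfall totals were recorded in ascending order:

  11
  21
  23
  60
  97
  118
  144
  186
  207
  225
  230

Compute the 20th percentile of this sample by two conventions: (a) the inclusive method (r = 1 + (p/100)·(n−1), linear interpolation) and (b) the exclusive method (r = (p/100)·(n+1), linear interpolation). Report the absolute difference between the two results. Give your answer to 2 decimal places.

n = 11.
(a) r = 3 → value at rank 3 = 23.
(b) r = 2.4; between ranks 2 (21) and 3 (23): 21.8.
|23 − 21.8| = 1.2.

1.20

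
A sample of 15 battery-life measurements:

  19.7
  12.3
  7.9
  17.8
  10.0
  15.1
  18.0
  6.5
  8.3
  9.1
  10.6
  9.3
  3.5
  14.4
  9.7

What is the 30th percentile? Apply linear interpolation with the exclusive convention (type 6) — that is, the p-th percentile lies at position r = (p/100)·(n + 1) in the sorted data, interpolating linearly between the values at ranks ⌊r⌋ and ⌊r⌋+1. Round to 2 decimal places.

8.94

Sorted: 3.5, 6.5, 7.9, 8.3, 9.1, 9.3, 9.7, 10.0, 10.6, 12.3, 14.4, 15.1, 17.8, 18.0, 19.7.
n = 15.
r = (30/100)·(15 + 1) = 4.8.
Rank 4 is 8.3 and rank 5 is 9.1.
Interpolate: 8.3 + 0.8·(9.1 − 8.3) = 8.3 + 0.8·0.8 = 8.94.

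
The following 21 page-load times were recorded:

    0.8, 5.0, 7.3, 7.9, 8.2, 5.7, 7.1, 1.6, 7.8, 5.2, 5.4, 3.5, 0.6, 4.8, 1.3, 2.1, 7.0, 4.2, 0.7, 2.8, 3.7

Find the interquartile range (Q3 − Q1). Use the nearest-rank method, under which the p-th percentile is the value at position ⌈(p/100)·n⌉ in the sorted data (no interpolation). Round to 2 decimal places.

Sorted: 0.6, 0.7, 0.8, 1.3, 1.6, 2.1, 2.8, 3.5, 3.7, 4.2, 4.8, 5.0, 5.2, 5.4, 5.7, 7.0, 7.1, 7.3, 7.8, 7.9, 8.2.
n = 21.
P25: rank ⌈25/100·21⌉ = 6 → 2.1.
P75: rank ⌈75/100·21⌉ = 16 → 7.
Difference: 7 − 2.1 = 4.9.

4.90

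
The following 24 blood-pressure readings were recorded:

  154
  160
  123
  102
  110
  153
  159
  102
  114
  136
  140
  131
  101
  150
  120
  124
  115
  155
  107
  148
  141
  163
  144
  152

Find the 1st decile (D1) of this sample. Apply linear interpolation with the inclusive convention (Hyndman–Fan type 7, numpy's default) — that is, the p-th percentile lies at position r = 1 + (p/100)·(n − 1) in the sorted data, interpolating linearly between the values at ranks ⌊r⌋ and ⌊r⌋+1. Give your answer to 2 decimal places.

Sorted: 101, 102, 102, 107, 110, 114, 115, 120, 123, 124, 131, 136, 140, 141, 144, 148, 150, 152, 153, 154, 155, 159, 160, 163.
n = 24.
r = 1 + (10/100)·(24 − 1) = 1 + 2.3 = 3.3.
Rank 3 is 102 and rank 4 is 107.
Interpolate: 102 + 0.3·(107 − 102) = 102 + 0.3·5 = 103.5.

103.50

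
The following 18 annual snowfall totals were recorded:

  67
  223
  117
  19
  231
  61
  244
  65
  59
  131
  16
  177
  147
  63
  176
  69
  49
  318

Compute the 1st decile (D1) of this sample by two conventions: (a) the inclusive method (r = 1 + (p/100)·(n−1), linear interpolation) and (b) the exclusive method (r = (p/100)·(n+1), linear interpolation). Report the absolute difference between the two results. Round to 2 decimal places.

21.30

Sorted: 16, 19, 49, 59, 61, 63, 65, 67, 69, 117, 131, 147, 176, 177, 223, 231, 244, 318.
n = 18.
(a) r = 2.7; between ranks 2 (19) and 3 (49): 40.
(b) r = 1.9; between ranks 1 (16) and 2 (19): 18.7.
|40 − 18.7| = 21.3.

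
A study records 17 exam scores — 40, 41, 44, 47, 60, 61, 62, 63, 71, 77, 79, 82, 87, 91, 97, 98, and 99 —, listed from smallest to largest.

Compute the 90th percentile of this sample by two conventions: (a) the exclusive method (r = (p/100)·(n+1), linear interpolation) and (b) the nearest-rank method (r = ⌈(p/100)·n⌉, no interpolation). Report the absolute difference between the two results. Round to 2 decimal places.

0.20

n = 17.
(a) r = 16.2; between ranks 16 (98) and 17 (99): 98.2.
(b) the nearest-rank method: rank 16 → 98.
|98.2 − 98| = 0.2.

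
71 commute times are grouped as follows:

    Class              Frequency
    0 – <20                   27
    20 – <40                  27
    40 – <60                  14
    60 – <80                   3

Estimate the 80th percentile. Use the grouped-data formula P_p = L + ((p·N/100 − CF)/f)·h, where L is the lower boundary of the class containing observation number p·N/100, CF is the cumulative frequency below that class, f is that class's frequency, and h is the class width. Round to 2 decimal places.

N = 71; target position k = 80/100 · 71 = 56.8.
Cumulative frequencies: 27, 54, 68, 71.
Observation 56.8 falls in the class 40 – <60.
L = 40, CF = 54, f = 14, h = 20.
P80 = 40 + ((56.8 − 54)/14)·20 = 40 + 4 = 44.

44.00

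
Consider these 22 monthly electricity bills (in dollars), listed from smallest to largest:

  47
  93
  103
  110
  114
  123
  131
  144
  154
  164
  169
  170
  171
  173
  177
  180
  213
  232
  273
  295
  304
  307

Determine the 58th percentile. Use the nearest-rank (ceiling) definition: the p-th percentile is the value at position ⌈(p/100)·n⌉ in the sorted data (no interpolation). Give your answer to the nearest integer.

n = 22.
Position = ⌈58/100 · 22⌉ = ⌈12.76⌉ = 13.
The value at rank 13 is 171.

171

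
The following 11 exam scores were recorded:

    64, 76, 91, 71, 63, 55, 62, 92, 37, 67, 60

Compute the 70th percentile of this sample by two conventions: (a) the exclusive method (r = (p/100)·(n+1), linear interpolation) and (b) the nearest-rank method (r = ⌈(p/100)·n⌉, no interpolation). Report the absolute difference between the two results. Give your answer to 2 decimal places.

Sorted: 37, 55, 60, 62, 63, 64, 67, 71, 76, 91, 92.
n = 11.
(a) r = 8.4; between ranks 8 (71) and 9 (76): 73.
(b) the nearest-rank method: rank 8 → 71.
|73 − 71| = 2.

2.00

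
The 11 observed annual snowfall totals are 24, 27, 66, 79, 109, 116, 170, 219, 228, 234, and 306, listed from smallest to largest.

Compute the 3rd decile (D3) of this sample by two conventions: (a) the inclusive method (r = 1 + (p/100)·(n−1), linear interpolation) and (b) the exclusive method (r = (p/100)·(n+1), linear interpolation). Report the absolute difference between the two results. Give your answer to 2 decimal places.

5.20

n = 11.
(a) r = 4 → value at rank 4 = 79.
(b) r = 3.6; between ranks 3 (66) and 4 (79): 73.8.
|79 − 73.8| = 5.2.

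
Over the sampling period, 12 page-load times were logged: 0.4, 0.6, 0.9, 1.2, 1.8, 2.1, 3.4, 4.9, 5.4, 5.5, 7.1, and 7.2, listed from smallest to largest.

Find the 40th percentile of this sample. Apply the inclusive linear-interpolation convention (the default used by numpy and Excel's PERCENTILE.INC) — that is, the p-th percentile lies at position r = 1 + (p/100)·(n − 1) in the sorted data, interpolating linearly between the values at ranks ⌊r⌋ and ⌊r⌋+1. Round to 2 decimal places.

n = 12.
r = 1 + (40/100)·(12 − 1) = 1 + 4.4 = 5.4.
Rank 5 is 1.8 and rank 6 is 2.1.
Interpolate: 1.8 + 0.4·(2.1 − 1.8) = 1.8 + 0.4·0.3 = 1.92.

1.92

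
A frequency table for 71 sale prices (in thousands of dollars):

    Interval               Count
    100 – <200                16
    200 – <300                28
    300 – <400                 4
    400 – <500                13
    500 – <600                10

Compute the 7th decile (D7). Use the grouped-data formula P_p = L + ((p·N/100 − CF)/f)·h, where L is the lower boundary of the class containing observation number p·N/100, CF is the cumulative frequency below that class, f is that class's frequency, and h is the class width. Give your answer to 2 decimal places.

N = 71; target position k = 70/100 · 71 = 49.7.
Cumulative frequencies: 16, 44, 48, 61, 71.
Observation 49.7 falls in the class 400 – <500.
L = 400, CF = 48, f = 13, h = 100.
P70 = 400 + ((49.7 − 48)/13)·100 = 400 + 13.0769 = 413.077.

413.08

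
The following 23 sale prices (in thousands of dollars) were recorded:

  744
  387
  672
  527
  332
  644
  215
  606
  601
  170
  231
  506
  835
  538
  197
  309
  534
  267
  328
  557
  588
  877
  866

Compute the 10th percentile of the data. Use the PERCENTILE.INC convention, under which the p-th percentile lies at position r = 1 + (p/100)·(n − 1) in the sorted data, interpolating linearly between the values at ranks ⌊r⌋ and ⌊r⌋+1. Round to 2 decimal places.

Sorted: 170, 197, 215, 231, 267, 309, 328, 332, 387, 506, 527, 534, 538, 557, 588, 601, 606, 644, 672, 744, 835, 866, 877.
n = 23.
r = 1 + (10/100)·(23 − 1) = 1 + 2.2 = 3.2.
Rank 3 is 215 and rank 4 is 231.
Interpolate: 215 + 0.2·(231 − 215) = 215 + 0.2·16 = 218.2.

218.20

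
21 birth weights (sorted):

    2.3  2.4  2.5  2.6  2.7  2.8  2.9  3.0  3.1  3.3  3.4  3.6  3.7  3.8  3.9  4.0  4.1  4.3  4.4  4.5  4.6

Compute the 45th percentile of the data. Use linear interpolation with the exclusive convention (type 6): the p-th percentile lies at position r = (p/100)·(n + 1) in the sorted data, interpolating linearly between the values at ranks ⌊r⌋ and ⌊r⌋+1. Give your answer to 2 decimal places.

n = 21.
r = (45/100)·(21 + 1) = 9.9.
Rank 9 is 3.1 and rank 10 is 3.3.
Interpolate: 3.1 + 0.9·(3.3 − 3.1) = 3.1 + 0.9·0.2 = 3.28.

3.28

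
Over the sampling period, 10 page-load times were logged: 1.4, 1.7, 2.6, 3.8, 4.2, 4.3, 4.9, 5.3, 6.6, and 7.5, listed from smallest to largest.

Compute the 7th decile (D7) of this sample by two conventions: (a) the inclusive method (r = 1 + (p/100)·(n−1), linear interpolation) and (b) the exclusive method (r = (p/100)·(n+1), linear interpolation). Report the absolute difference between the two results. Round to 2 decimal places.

n = 10.
(a) r = 7.3; between ranks 7 (4.9) and 8 (5.3): 5.02.
(b) r = 7.7; between ranks 7 (4.9) and 8 (5.3): 5.18.
|5.02 − 5.18| = 0.16.

0.16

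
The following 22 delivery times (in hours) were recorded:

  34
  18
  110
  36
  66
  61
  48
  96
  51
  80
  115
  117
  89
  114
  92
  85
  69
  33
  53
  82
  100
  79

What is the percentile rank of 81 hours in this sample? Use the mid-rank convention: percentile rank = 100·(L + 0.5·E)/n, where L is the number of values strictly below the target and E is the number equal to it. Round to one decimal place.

54.5

Sorted: 18, 33, 34, 36, 48, 51, 53, 61, 66, 69, 79, 80, 82, 85, 89, 92, 96, 100, 110, 114, 115, 117.
Count below 81: L = 12; count equal: E = 0; n = 22.
Percentile rank = 100·(12 + 0.5·0)/22 = 100·12/22 = 54.55.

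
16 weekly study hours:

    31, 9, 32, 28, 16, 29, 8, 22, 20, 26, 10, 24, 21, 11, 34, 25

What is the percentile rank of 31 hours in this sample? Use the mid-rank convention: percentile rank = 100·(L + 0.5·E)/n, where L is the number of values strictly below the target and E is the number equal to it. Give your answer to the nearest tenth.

84.4

Sorted: 8, 9, 10, 11, 16, 20, 21, 22, 24, 25, 26, 28, 29, 31, 32, 34.
Count below 31: L = 13; count equal: E = 1; n = 16.
Percentile rank = 100·(13 + 0.5·1)/16 = 100·13.5/16 = 84.38.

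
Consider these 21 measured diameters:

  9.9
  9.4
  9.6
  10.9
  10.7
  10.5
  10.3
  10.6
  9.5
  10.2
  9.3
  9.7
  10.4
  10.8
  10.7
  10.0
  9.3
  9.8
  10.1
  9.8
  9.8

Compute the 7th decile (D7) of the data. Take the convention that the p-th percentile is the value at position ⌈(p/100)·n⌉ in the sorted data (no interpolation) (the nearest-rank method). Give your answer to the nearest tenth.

10.4

Sorted: 9.3, 9.3, 9.4, 9.5, 9.6, 9.7, 9.8, 9.8, 9.8, 9.9, 10.0, 10.1, 10.2, 10.3, 10.4, 10.5, 10.6, 10.7, 10.7, 10.8, 10.9.
n = 21.
Position = ⌈70/100 · 21⌉ = ⌈14.7⌉ = 15.
The value at rank 15 is 10.4.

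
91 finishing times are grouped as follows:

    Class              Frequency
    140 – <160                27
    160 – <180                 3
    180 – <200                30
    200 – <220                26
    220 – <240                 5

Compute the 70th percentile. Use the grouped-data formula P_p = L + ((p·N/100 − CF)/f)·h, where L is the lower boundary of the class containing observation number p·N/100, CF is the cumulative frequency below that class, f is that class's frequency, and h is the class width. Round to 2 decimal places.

N = 91; target position k = 70/100 · 91 = 63.7.
Cumulative frequencies: 27, 30, 60, 86, 91.
Observation 63.7 falls in the class 200 – <220.
L = 200, CF = 60, f = 26, h = 20.
P70 = 200 + ((63.7 − 60)/26)·20 = 200 + 2.84615 = 202.846.

202.85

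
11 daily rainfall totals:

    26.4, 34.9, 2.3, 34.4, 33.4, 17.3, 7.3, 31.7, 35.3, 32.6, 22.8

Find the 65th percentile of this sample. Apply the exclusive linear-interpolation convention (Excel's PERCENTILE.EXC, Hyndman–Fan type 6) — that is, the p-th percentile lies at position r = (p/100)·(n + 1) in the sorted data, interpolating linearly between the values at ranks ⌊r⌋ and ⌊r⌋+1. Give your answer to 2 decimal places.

33.24

Sorted: 2.3, 7.3, 17.3, 22.8, 26.4, 31.7, 32.6, 33.4, 34.4, 34.9, 35.3.
n = 11.
r = (65/100)·(11 + 1) = 7.8.
Rank 7 is 32.6 and rank 8 is 33.4.
Interpolate: 32.6 + 0.8·(33.4 − 32.6) = 32.6 + 0.8·0.8 = 33.24.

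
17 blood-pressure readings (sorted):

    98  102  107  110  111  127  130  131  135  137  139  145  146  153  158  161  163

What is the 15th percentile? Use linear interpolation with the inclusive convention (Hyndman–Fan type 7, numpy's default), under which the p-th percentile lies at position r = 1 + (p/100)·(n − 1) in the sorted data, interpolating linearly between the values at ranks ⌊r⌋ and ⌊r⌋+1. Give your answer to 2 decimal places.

n = 17.
r = 1 + (15/100)·(17 − 1) = 1 + 2.4 = 3.4.
Rank 3 is 107 and rank 4 is 110.
Interpolate: 107 + 0.4·(110 − 107) = 107 + 0.4·3 = 108.2.

108.20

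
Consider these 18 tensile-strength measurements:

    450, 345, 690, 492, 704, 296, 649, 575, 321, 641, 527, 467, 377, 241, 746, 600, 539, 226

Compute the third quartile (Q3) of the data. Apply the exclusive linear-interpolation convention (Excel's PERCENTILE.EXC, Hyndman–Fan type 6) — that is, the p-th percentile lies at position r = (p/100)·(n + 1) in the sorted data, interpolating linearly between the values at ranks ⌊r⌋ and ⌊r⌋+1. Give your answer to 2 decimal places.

Sorted: 226, 241, 296, 321, 345, 377, 450, 467, 492, 527, 539, 575, 600, 641, 649, 690, 704, 746.
n = 18.
r = (75/100)·(18 + 1) = 14.25.
Rank 14 is 641 and rank 15 is 649.
Interpolate: 641 + 0.25·(649 − 641) = 641 + 0.25·8 = 643.

643.00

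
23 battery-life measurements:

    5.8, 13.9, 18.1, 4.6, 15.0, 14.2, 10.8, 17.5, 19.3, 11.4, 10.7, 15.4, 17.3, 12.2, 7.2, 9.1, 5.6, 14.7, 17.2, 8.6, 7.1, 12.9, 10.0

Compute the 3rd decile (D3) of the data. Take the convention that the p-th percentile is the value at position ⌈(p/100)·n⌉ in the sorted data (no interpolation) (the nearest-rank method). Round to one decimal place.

9.1

Sorted: 4.6, 5.6, 5.8, 7.1, 7.2, 8.6, 9.1, 10.0, 10.7, 10.8, 11.4, 12.2, 12.9, 13.9, 14.2, 14.7, 15.0, 15.4, 17.2, 17.3, 17.5, 18.1, 19.3.
n = 23.
Position = ⌈30/100 · 23⌉ = ⌈6.9⌉ = 7.
The value at rank 7 is 9.1.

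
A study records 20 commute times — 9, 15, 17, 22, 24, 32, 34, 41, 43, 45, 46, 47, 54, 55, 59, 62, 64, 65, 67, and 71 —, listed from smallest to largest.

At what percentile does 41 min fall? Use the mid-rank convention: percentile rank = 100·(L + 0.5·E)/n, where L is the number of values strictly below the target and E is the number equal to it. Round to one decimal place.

Count below 41: L = 7; count equal: E = 1; n = 20.
Percentile rank = 100·(7 + 0.5·1)/20 = 100·7.5/20 = 37.5.

37.5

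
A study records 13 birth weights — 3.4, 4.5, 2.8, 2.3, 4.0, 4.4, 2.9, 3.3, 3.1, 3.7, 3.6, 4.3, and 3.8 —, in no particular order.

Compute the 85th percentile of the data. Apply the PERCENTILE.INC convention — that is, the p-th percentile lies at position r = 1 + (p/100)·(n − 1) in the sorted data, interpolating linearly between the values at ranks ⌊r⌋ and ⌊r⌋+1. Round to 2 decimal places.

Sorted: 2.3, 2.8, 2.9, 3.1, 3.3, 3.4, 3.6, 3.7, 3.8, 4.0, 4.3, 4.4, 4.5.
n = 13.
r = 1 + (85/100)·(13 − 1) = 1 + 10.2 = 11.2.
Rank 11 is 4.3 and rank 12 is 4.4.
Interpolate: 4.3 + 0.2·(4.4 − 4.3) = 4.3 + 0.2·0.1 = 4.32.

4.32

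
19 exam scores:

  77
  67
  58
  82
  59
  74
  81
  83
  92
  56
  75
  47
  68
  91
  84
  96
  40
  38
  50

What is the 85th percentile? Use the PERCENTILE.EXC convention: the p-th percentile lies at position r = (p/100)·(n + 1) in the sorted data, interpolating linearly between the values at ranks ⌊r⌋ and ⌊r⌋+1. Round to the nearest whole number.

91

Sorted: 38, 40, 47, 50, 56, 58, 59, 67, 68, 74, 75, 77, 81, 82, 83, 84, 91, 92, 96.
n = 19.
r = (85/100)·(19 + 1) = 17.
r is an integer, so P85 is the value at rank 17: 91.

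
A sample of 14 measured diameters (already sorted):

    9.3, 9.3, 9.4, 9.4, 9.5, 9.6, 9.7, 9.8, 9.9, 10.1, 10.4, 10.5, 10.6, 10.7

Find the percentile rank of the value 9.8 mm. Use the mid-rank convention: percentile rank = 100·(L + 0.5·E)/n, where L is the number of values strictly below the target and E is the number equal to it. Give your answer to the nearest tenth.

53.6

Count below 9.8: L = 7; count equal: E = 1; n = 14.
Percentile rank = 100·(7 + 0.5·1)/14 = 100·7.5/14 = 53.57.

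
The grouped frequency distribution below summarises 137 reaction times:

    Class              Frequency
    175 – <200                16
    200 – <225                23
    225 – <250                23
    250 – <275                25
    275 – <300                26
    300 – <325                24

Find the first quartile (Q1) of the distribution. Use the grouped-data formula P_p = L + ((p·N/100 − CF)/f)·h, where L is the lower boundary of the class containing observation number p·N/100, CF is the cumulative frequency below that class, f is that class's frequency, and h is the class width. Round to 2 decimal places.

219.84

N = 137; target position k = 25/100 · 137 = 34.25.
Cumulative frequencies: 16, 39, 62, 87, 113, 137.
Observation 34.25 falls in the class 200 – <225.
L = 200, CF = 16, f = 23, h = 25.
P25 = 200 + ((34.25 − 16)/23)·25 = 200 + 19.837 = 219.837.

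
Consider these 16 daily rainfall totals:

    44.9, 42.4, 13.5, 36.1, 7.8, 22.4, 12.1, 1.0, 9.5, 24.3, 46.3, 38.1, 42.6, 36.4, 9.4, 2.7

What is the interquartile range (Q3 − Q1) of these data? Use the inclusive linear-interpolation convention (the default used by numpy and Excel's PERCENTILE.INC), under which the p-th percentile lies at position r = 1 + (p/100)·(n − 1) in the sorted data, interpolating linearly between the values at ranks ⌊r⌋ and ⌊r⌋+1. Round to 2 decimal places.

29.70

Sorted: 1.0, 2.7, 7.8, 9.4, 9.5, 12.1, 13.5, 22.4, 24.3, 36.1, 36.4, 38.1, 42.4, 42.6, 44.9, 46.3.
n = 16.
P25: r = 4.75; ranks 4–5 are 9.4, 9.5; interpolating gives 9.475.
P75: r = 12.25; ranks 12–13 are 38.1, 42.4; interpolating gives 39.175.
Difference: 39.175 − 9.475 = 29.7.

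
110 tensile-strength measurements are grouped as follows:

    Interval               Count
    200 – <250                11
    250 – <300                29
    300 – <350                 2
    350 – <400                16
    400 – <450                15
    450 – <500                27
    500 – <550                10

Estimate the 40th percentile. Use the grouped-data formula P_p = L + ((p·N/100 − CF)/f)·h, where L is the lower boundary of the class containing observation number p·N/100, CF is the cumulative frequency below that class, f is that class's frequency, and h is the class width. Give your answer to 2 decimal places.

356.25

N = 110; target position k = 40/100 · 110 = 44.
Cumulative frequencies: 11, 40, 42, 58, 73, 100, 110.
Observation 44 falls in the class 350 – <400.
L = 350, CF = 42, f = 16, h = 50.
P40 = 350 + ((44 − 42)/16)·50 = 350 + 6.25 = 356.25.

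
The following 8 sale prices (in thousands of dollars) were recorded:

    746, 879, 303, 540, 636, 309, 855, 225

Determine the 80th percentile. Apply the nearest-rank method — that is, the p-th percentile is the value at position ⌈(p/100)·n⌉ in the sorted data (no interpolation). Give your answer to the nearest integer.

855

Sorted: 225, 303, 309, 540, 636, 746, 855, 879.
n = 8.
Position = ⌈80/100 · 8⌉ = ⌈6.4⌉ = 7.
The value at rank 7 is 855.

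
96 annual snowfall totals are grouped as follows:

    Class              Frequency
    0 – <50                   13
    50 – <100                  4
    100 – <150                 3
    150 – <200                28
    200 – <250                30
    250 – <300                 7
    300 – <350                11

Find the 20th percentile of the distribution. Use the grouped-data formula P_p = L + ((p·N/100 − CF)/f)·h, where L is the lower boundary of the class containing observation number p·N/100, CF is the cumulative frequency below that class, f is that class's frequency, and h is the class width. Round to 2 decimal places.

N = 96; target position k = 20/100 · 96 = 19.2.
Cumulative frequencies: 13, 17, 20, 48, 78, 85, 96.
Observation 19.2 falls in the class 100 – <150.
L = 100, CF = 17, f = 3, h = 50.
P20 = 100 + ((19.2 − 17)/3)·50 = 100 + 36.6667 = 136.667.

136.67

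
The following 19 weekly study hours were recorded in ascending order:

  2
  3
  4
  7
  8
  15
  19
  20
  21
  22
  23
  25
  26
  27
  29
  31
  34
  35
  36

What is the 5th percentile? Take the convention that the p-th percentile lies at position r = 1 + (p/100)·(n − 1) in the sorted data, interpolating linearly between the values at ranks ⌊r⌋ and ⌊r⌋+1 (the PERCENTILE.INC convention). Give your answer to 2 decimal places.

2.90

n = 19.
r = 1 + (5/100)·(19 − 1) = 1 + 0.9 = 1.9.
Rank 1 is 2 and rank 2 is 3.
Interpolate: 2 + 0.9·(3 − 2) = 2 + 0.9·1 = 2.9.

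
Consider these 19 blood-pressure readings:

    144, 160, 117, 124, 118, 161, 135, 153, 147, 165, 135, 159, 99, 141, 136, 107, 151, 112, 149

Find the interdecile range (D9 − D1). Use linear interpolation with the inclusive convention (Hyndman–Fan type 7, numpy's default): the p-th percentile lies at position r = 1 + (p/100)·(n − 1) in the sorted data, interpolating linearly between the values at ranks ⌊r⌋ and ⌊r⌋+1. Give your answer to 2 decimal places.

49.20

Sorted: 99, 107, 112, 117, 118, 124, 135, 135, 136, 141, 144, 147, 149, 151, 153, 159, 160, 161, 165.
n = 19.
P10: r = 2.8; ranks 2–3 are 107, 112; interpolating gives 111.
P90: r = 17.2; ranks 17–18 are 160, 161; interpolating gives 160.2.
Difference: 160.2 − 111 = 49.2.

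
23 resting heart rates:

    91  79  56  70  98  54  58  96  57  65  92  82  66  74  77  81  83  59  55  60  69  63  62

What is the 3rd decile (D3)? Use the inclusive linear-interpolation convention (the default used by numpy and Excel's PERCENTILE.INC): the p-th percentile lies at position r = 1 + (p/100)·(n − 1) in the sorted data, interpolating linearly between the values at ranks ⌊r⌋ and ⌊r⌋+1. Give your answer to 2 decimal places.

61.20

Sorted: 54, 55, 56, 57, 58, 59, 60, 62, 63, 65, 66, 69, 70, 74, 77, 79, 81, 82, 83, 91, 92, 96, 98.
n = 23.
r = 1 + (30/100)·(23 − 1) = 1 + 6.6 = 7.6.
Rank 7 is 60 and rank 8 is 62.
Interpolate: 60 + 0.6·(62 − 60) = 60 + 0.6·2 = 61.2.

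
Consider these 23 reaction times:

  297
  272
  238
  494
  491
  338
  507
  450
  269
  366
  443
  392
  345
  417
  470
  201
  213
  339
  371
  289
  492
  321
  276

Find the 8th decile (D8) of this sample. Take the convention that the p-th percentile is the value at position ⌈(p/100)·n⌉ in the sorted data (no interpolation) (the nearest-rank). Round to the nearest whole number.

Sorted: 201, 213, 238, 269, 272, 276, 289, 297, 321, 338, 339, 345, 366, 371, 392, 417, 443, 450, 470, 491, 492, 494, 507.
n = 23.
Position = ⌈80/100 · 23⌉ = ⌈18.4⌉ = 19.
The value at rank 19 is 470.

470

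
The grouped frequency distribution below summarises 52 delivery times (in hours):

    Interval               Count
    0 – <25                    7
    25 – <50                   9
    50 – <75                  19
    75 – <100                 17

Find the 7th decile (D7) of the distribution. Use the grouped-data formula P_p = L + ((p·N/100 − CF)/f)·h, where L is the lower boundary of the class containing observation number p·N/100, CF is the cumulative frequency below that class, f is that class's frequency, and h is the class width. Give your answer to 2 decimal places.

N = 52; target position k = 70/100 · 52 = 36.4.
Cumulative frequencies: 7, 16, 35, 52.
Observation 36.4 falls in the class 75 – <100.
L = 75, CF = 35, f = 17, h = 25.
P70 = 75 + ((36.4 − 35)/17)·25 = 75 + 2.05882 = 77.0588.

77.06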